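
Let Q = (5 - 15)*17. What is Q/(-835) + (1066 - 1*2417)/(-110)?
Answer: 229357/18370 ≈ 12.485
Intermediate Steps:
Q = -170 (Q = -10*17 = -170)
Q/(-835) + (1066 - 1*2417)/(-110) = -170/(-835) + (1066 - 1*2417)/(-110) = -170*(-1/835) + (1066 - 2417)*(-1/110) = 34/167 - 1351*(-1/110) = 34/167 + 1351/110 = 229357/18370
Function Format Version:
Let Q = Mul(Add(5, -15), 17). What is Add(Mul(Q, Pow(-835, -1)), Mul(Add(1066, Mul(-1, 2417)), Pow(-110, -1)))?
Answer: Rational(229357, 18370) ≈ 12.485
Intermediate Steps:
Q = -170 (Q = Mul(-10, 17) = -170)
Add(Mul(Q, Pow(-835, -1)), Mul(Add(1066, Mul(-1, 2417)), Pow(-110, -1))) = Add(Mul(-170, Pow(-835, -1)), Mul(Add(1066, Mul(-1, 2417)), Pow(-110, -1))) = Add(Mul(-170, Rational(-1, 835)), Mul(Add(1066, -2417), Rational(-1, 110))) = Add(Rational(34, 167), Mul(-1351, Rational(-1, 110))) = Add(Rational(34, 167), Rational(1351, 110)) = Rational(229357, 18370)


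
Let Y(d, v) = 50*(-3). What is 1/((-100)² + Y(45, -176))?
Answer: 1/9850 ≈ 0.00010152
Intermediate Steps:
Y(d, v) = -150
1/((-100)² + Y(45, -176)) = 1/((-100)² - 150) = 1/(10000 - 150) = 1/9850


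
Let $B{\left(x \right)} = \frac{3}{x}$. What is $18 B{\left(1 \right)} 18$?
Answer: $972$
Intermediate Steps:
$18 B{\left(1 \right)} 18 = 18 \cdot \frac{3}{1} \cdot 18 = 18 \cdot 3 \cdot 1 \cdot 18 = 18 \cdot 3 \cdot 18 = 54 \cdot 18 = 972$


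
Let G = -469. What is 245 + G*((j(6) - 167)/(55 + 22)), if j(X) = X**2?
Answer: 11472/11 ≈ 1042.9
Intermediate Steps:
245 + G*((j(6) - 167)/(55 + 22)) = 245 - 469*(6**2 - 167)/(55 + 22) = 245 - 469*(36 - 167)/77 = 245 - (-61439)/77 = 245 - 469*(-131/77) = 245 + 8777/11 = 11472/11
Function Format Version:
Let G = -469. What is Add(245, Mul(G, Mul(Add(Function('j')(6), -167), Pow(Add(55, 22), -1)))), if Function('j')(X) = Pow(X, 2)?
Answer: Rational(11472, 11) ≈ 1042.9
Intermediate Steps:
Add(245, Mul(G, Mul(Add(Function('j')(6), -167), Pow(Add(55, 22), -1)))) = Add(245, Mul(-469, Mul(Add(Pow(6, 2), -167), Pow(Add(55, 22), -1)))) = Add(245, Mul(-469, Mul(Add(36, -167), Pow(77, -1)))) = Add(245, Mul(-469, Mul(-131, Rational(1, 77)))) = Add(245, Mul(-469, Rational(-131, 77))) = Add(245, Rational(8777, 11)) = Rational(11472, 11)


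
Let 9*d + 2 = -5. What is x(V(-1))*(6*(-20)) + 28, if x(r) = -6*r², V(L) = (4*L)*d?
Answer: 62972/9 ≈ 6996.9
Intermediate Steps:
d = -7/9 (d = -2/9 + (⅑)*(-5) = -2/9 - 5/9 = -7/9 ≈ -0.77778)
V(L) = -28*L/9 (V(L) = (4*L)*(-7/9) = -28*L/9)
x(V(-1))*(6*(-20)) + 28 = (-6*(-28/9*(-1))²)*(6*(-20)) + 28 = -6*(28/9)²*(-120) + 28 = -6*784/81*(-120) + 28 = -1568/27*(-120) + 28 = 62720/9 + 28 = 62972/9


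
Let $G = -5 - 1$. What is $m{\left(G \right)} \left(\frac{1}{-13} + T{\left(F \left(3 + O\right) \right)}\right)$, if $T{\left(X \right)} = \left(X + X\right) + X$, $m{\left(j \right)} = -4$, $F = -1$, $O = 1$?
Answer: $\frac{628}{13} \approx 48.308$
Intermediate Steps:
$G = -6$
$T{\left(X \right)} = 3 X$ ($T{\left(X \right)} = 2 X + X = 3 X$)
$m{\left(G \right)} \left(\frac{1}{-13} + T{\left(F \left(3 + O\right) \right)}\right) = - 4 \left(\frac{1}{-13} + 3 \left(- (3 + 1)\right)\right) = - 4 \left(- \frac{1}{13} + 3 \left(\left(-1\right) 4\right)\right) = - 4 \left(- \frac{1}{13} + 3 \left(-4\right)\right) = - 4 \left(- \frac{1}{13} - 12\right) = \left(-4\right) \left(- \frac{157}{13}\right) = \frac{628}{13}$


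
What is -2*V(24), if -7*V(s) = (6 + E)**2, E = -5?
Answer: 2/7 ≈ 0.28571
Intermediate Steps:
V(s) = -1/7 (V(s) = -(6 - 5)**2/7 = -1/7*1**2 = -1/7*1 = -1/7)
-2*V(24) = -2*(-1/7) = 2/7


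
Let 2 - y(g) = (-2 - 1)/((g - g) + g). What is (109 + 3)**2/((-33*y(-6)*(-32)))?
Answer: 784/99 ≈ 7.9192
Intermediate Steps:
y(g) = 2 + 3/g (y(g) = 2 - (-2 - 1)/((g - g) + g) = 2 - (-3)/(0 + g) = 2 - (-3)/g = 2 + 3/g)
(109 + 3)**2/((-33*y(-6)*(-32))) = (109 + 3)**2/((-33*(2 + 3/(-6))*(-32))) = 112**2/((-33*(2 + 3*(-1/6))*(-32))) = 12544/((-33*(2 - 1/2)*(-32))) = 12544/((-33*3/2*(-32))) = 12544/((-99/2*(-32))) = 12544/1584 = 12544*(1/1584) = 784/99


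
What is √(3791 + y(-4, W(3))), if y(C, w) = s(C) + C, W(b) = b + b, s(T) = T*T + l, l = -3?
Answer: 10*√38 ≈ 61.644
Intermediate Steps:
s(T) = -3 + T² (s(T) = T*T - 3 = T² - 3 = -3 + T²)
W(b) = 2*b
y(C, w) = -3 + C + C² (y(C, w) = (-3 + C²) + C = -3 + C + C²)
√(3791 + y(-4, W(3))) = √(3791 + (-3 - 4 + (-4)²)) = √(3791 + (-3 - 4 + 16)) = √(3791 + 9) = √3800 = 10*√38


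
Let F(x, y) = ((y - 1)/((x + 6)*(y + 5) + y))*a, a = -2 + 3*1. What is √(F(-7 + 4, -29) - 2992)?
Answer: I*√30518362/101 ≈ 54.696*I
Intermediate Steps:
a = 1 (a = -2 + 3 = 1)
F(x, y) = (-1 + y)/(y + (5 + y)*(6 + x)) (F(x, y) = ((y - 1)/((x + 6)*(y + 5) + y))*1 = ((-1 + y)/((6 + x)*(5 + y) + y))*1 = ((-1 + y)/((5 + y)*(6 + x) + y))*1 = ((-1 + y)/(y + (5 + y)*(6 + x)))*1 = (-1 + y)/(y + (5 + y)*(6 + x)))
√(F(-7 + 4, -29) - 2992) = √((-1 - 29)/(30 + 5*(-7 + 4) + 7*(-29) + (-7 + 4)*(-29)) - 2992) = √(-30/(30 + 5*(-3) - 203 - 3*(-29)) - 2992) = √(-30/(30 - 15 - 203 + 87) - 2992) = √(-30/(-101) - 2992) = √(-1/101*(-30) - 2992) = √(30/101 - 2992) = √(-302162/101) = I*√30518362/101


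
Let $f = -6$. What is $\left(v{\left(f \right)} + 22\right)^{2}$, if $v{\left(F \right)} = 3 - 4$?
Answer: $441$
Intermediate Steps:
$v{\left(F \right)} = -1$
$\left(v{\left(f \right)} + 22\right)^{2} = \left(-1 + 22\right)^{2} = 21^{2} = 441$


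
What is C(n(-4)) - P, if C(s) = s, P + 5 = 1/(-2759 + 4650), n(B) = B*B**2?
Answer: -111570/1891 ≈ -59.001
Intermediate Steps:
n(B) = B**3
P = -9454/1891 (P = -5 + 1/(-2759 + 4650) = -5 + 1/1891 = -9454/1891 ≈ -4.9995)
C(n(-4)) - P = (-4)**3 - 1*(-9454/1891) = -64 + 9454/1891 = -111570/1891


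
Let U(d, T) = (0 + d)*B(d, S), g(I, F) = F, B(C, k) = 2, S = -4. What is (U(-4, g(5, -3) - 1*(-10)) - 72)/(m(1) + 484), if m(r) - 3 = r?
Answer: -10/61 ≈ -0.16393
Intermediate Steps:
m(r) = 3 + r
U(d, T) = 2*d (U(d, T) = (0 + d)*2 = d*2 = 2*d)
(U(-4, g(5, -3) - 1*(-10)) - 72)/(m(1) + 484) = (2*(-4) - 72)/((3 + 1) + 484) = (-8 - 72)/(4 + 484) = -80/488 = -80*1/488 = -10/61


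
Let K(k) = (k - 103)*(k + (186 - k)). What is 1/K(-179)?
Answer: -1/52452 ≈ -1.9065e-5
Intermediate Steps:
K(k) = -19158 + 186*k (K(k) = (-103 + k)*186 = -19158 + 186*k)
1/K(-179) = 1/(-19158 + 186*(-179)) = 1/(-19158 - 33294) = 1/(-52452) = -1/52452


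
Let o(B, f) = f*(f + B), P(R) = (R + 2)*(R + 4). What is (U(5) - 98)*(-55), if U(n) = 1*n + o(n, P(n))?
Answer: -230505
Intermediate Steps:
P(R) = (2 + R)*(4 + R)
o(B, f) = f*(B + f)
U(n) = n + (8 + n² + 6*n)*(8 + n² + 7*n) (U(n) = 1*n + (8 + n² + 6*n)*(n + (8 + n² + 6*n)) = n + (8 + n² + 6*n)*(8 + n² + 7*n))
(U(5) - 98)*(-55) = ((5 + (8 + 5² + 6*5)*(8 + 5² + 7*5)) - 98)*(-55) = ((5 + (8 + 25 + 30)*(8 + 25 + 35)) - 98)*(-55) = ((5 + 63*68) - 98)*(-55) = ((5 + 4284) - 98)*(-55) = (4289 - 98)*(-55) = 4191*(-55) = -230505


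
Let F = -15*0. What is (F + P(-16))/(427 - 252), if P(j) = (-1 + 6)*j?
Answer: -16/35 ≈ -0.45714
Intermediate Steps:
P(j) = 5*j
F = 0
(F + P(-16))/(427 - 252) = (0 + 5*(-16))/(427 - 252) = (0 - 80)/175 = -80*1/175 = -16/35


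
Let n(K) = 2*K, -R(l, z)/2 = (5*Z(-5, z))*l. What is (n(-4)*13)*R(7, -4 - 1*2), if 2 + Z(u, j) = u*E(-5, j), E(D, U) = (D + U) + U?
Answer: 604240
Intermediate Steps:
E(D, U) = D + 2*U
Z(u, j) = -2 + u*(-5 + 2*j)
R(l, z) = -2*l*(115 - 50*z) (R(l, z) = -2*5*(-2 - 5*(-5 + 2*z))*l = -2*5*(-2 + (25 - 10*z))*l = -2*5*(23 - 10*z)*l = -2*(115 - 50*z)*l = -2*l*(115 - 50*z))
(n(-4)*13)*R(7, -4 - 1*2) = ((2*(-4))*13)*(10*7*(-23 + 10*(-4 - 1*2))) = (-8*13)*(10*7*(-23 + 10*(-4 - 2))) = -1040*7*(-23 + 10*(-6)) = -1040*7*(-23 - 60) = -1040*7*(-83) = -104*(-5810) = 604240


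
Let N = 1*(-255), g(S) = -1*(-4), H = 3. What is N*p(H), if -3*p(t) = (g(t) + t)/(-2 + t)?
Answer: 595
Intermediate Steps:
g(S) = 4
p(t) = -(4 + t)/(3*(-2 + t))
N = -255
N*p(H) = -85*(-4 - 1*3)/(-2 + 3) = -85*(-4 - 3)/1 = -85*(-7) = -255*(-7/3) = 595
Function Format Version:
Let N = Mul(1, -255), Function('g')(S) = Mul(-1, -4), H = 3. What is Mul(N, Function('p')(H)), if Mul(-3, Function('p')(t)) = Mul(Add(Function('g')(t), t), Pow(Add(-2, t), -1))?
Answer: 595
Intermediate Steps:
Function('g')(S) = 4
Function('p')(t) = Mul(Rational(-1, 3), Pow(Add(-2, t), -1), Add(4, t)) (Function('p')(t) = Mul(Rational(-1, 3), Mul(Add(4, t), Pow(Add(-2, t), -1))) = Mul(Rational(-1, 3), Mul(Pow(Add(-2, t), -1), Add(4, t))) = Mul(Rational(-1, 3), Pow(Add(-2, t), -1), Add(4, t)))
N = -255
Mul(N, Function('p')(H)) = Mul(-255, Mul(Rational(1, 3), Pow(Add(-2, 3), -1), Add(-4, Mul(-1, 3)))) = Mul(-255, Mul(Rational(1, 3), Pow(1, -1), Add(-4, -3))) = Mul(-255, Mul(Rational(1, 3), 1, -7)) = Mul(-255, Rational(-7, 3)) = 595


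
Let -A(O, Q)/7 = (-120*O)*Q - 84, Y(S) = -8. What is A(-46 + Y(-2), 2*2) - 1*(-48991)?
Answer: -131861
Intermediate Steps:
A(O, Q) = 588 + 840*O*Q (A(O, Q) = -7*((-120*O)*Q - 84) = -7*(-120*O*Q - 84) = -7*(-84 - 120*O*Q) = 588 + 840*O*Q)
A(-46 + Y(-2), 2*2) - 1*(-48991) = (588 + 840*(-46 - 8)*(2*2)) - 1*(-48991) = (588 + 840*(-54)*4) + 48991 = (588 - 181440) + 48991 = -180852 + 48991 = -131861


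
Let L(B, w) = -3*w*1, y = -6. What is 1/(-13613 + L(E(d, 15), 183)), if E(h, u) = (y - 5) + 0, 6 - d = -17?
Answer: -1/14162 ≈ -7.0611e-5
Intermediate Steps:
d = 23 (d = 6 - 1*(-17) = 6 + 17 = 23)
E(h, u) = -11 (E(h, u) = (-6 - 5) + 0 = -11 + 0 = -11)
L(B, w) = -3*w
1/(-13613 + L(E(d, 15), 183)) = 1/(-13613 - 3*183) = 1/(-13613 - 549) = 1/(-14162) = -1/14162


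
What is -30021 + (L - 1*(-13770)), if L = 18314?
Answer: 2063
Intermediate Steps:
-30021 + (L - 1*(-13770)) = -30021 + (18314 - 1*(-13770)) = -30021 + (18314 + 13770) = -30021 + 32084 = 2063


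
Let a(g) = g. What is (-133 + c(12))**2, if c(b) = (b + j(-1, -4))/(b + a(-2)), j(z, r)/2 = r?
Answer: 439569/25 ≈ 17583.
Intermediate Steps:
j(z, r) = 2*r
c(b) = (-8 + b)/(-2 + b) (c(b) = (b + 2*(-4))/(b - 2) = (b - 8)/(-2 + b) = (-8 + b)/(-2 + b))
(-133 + c(12))**2 = (-133 + (-8 + 12)/(-2 + 12))**2 = (-133 + 4/10)**2 = (-133 + (1/10)*4)**2 = (-133 + 2/5)**2 = (-663/5)**2 = 439569/25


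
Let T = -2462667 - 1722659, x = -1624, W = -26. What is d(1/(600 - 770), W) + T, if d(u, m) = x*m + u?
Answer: -704327341/170 ≈ -4.1431e+6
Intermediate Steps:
T = -4185326
d(u, m) = u - 1624*m (d(u, m) = -1624*m + u = u - 1624*m)
d(1/(600 - 770), W) + T = (1/(600 - 770) - 1624*(-26)) - 4185326 = (1/(-170) + 42224) - 4185326 = (-1/170 + 42224) - 4185326 = 7178079/170 - 4185326 = -704327341/170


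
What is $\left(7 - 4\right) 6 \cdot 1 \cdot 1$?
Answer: $18$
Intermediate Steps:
$\left(7 - 4\right) 6 \cdot 1 \cdot 1 = 3 \cdot 6 \cdot 1 = 18 \cdot 1 = 18$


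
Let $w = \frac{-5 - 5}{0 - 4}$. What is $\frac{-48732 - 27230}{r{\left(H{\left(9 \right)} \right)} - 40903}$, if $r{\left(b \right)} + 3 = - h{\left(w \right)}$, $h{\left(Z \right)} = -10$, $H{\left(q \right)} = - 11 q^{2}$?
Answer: $\frac{37981}{20448} \approx 1.8574$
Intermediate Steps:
$w = \frac{5}{2}$ ($w = - \frac{10}{-4} = \left(-10\right) \left(- \frac{1}{4}\right) = \frac{5}{2} \approx 2.5$)
$r{\left(b \right)} = 7$ ($r{\left(b \right)} = -3 - -10 = -3 + 10 = 7$)
$\frac{-48732 - 27230}{r{\left(H{\left(9 \right)} \right)} - 40903} = \frac{-48732 - 27230}{7 - 40903} = - \frac{75962}{-40896} = \left(-75962\right) \left(- \frac{1}{40896}\right) = \frac{37981}{20448}$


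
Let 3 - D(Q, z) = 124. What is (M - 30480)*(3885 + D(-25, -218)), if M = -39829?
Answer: -264643076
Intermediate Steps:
D(Q, z) = -121 (D(Q, z) = 3 - 1*124 = 3 - 124 = -121)
(M - 30480)*(3885 + D(-25, -218)) = (-39829 - 30480)*(3885 - 121) = -70309*3764 = -264643076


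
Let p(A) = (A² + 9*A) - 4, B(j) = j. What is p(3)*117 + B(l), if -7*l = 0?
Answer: 3744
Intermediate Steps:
l = 0 (l = -⅐*0 = 0)
p(A) = -4 + A² + 9*A
p(3)*117 + B(l) = (-4 + 3² + 9*3)*117 + 0 = (-4 + 9 + 27)*117 + 0 = 32*117 + 0 = 3744 + 0 = 3744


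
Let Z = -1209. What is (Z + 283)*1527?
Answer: -1414002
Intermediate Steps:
(Z + 283)*1527 = (-1209 + 283)*1527 = -926*1527 = -1414002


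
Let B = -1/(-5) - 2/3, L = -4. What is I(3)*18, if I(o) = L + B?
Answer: -402/5 ≈ -80.400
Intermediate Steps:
B = -7/15 (B = -1*(-⅕) - 2*⅓ = ⅕ - ⅔ = -7/15 ≈ -0.46667)
I(o) = -67/15 (I(o) = -4 - 7/15 = -67/15)
I(3)*18 = -67/15*18 = -402/5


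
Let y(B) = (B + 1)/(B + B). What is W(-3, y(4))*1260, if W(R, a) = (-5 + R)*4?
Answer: -40320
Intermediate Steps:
y(B) = (1 + B)/(2*B) (y(B) = (1 + B)/((2*B)) = (1 + B)*(1/(2*B)) = (1 + B)/(2*B))
W(R, a) = -20 + 4*R
W(-3, y(4))*1260 = (-20 + 4*(-3))*1260 = (-20 - 12)*1260 = -32*1260 = -40320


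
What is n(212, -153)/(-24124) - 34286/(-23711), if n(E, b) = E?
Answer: 205522183/143001041 ≈ 1.4372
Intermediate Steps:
n(212, -153)/(-24124) - 34286/(-23711) = 212/(-24124) - 34286/(-23711) = 212*(-1/24124) - 34286*(-1/23711) = -53/6031 + 34286/23711 = 205522183/143001041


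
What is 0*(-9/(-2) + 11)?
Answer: 0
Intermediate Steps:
0*(-9/(-2) + 11) = 0*(-9*(-½) + 11) = 0*(9/2 + 11) = 0*(31/2) = 0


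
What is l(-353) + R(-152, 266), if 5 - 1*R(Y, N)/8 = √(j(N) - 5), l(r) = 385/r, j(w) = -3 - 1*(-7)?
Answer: 13735/353 - 8*I ≈ 38.909 - 8.0*I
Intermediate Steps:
j(w) = 4 (j(w) = -3 + 7 = 4)
R(Y, N) = 40 - 8*I (R(Y, N) = 40 - 8*√(4 - 5) = 40 - 8*I)
l(-353) + R(-152, 266) = 385/(-353) + (40 - 8*I) = 385*(-1/353) + (40 - 8*I) = -385/353 + (40 - 8*I) = 13735/353 - 8*I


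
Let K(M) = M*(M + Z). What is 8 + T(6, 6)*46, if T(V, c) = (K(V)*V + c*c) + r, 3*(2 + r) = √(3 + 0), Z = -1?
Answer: 9852 + 46*√3/3 ≈ 9878.6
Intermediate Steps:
r = -2 + √3/3 (r = -2 + √(3 + 0)/3 = -2 + √3/3 ≈ -1.4226)
K(M) = M*(-1 + M) (K(M) = M*(M - 1) = M*(-1 + M))
T(V, c) = -2 + c² + √3/3 + V²*(-1 + V) (T(V, c) = ((V*(-1 + V))*V + c*c) + (-2 + √3/3) = (V²*(-1 + V) + c²) + (-2 + √3/3) = (c² + V²*(-1 + V)) + (-2 + √3/3) = -2 + c² + √3/3 + V²*(-1 + V))
8 + T(6, 6)*46 = 8 + (-2 + 6³ + 6² - 1*6² + √3/3)*46 = 8 + (-2 + 216 + 36 - 1*36 + √3/3)*46 = 8 + (-2 + 216 + 36 - 36 + √3/3)*46 = 8 + (214 + √3/3)*46 = 8 + (9844 + 46*√3/3) = 9852 + 46*√3/3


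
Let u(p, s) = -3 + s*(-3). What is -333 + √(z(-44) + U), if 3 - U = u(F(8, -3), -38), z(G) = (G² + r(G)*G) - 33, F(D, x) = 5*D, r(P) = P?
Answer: -333 + √3731 ≈ -271.92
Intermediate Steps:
z(G) = -33 + 2*G² (z(G) = (G² + G*G) - 33 = (G² + G²) - 33 = 2*G² - 33 = -33 + 2*G²)
u(p, s) = -3 - 3*s
U = -108 (U = 3 - (-3 - 3*(-38)) = 3 - (-3 + 114) = 3 - 1*111 = 3 - 111 = -108)
-333 + √(z(-44) + U) = -333 + √((-33 + 2*(-44)²) - 108) = -333 + √((-33 + 2*1936) - 108) = -333 + √((-33 + 3872) - 108) = -333 + √(3839 - 108) = -333 + √3731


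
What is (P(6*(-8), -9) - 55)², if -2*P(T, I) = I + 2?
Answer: 10609/4 ≈ 2652.3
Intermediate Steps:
P(T, I) = -1 - I/2 (P(T, I) = -(I + 2)/2 = -(2 + I)/2 = -1 - I/2)
(P(6*(-8), -9) - 55)² = ((-1 - ½*(-9)) - 55)² = ((-1 + 9/2) - 55)² = (7/2 - 55)² = (-103/2)² = 10609/4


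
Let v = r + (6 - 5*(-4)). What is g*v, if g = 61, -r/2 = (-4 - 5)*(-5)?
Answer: -3904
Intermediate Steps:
r = -90 (r = -2*(-4 - 5)*(-5) = -(-18)*(-5) = -2*45 = -90)
v = -64 (v = -90 + (6 - 5*(-4)) = -90 + (6 + 20) = -90 + 26 = -64)
g*v = 61*(-64) = -3904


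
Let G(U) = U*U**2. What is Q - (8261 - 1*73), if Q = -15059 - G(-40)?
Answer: 40753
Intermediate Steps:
G(U) = U**3
Q = 48941 (Q = -15059 - 1*(-40)**3 = -15059 - 1*(-64000) = -15059 + 64000 = 48941)
Q - (8261 - 1*73) = 48941 - (8261 - 1*73) = 48941 - (8261 - 73) = 48941 - 1*8188 = 48941 - 8188 = 40753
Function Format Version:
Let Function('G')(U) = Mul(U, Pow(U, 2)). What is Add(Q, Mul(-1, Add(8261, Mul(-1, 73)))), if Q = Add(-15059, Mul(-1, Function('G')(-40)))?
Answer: 40753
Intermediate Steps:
Function('G')(U) = Pow(U, 3)
Q = 48941 (Q = Add(-15059, Mul(-1, Pow(-40, 3))) = Add(-15059, Mul(-1, -64000)) = Add(-15059, 64000) = 48941)
Add(Q, Mul(-1, Add(8261, Mul(-1, 73)))) = Add(48941, Mul(-1, Add(8261, Mul(-1, 73)))) = Add(48941, Mul(-1, Add(8261, -73))) = Add(48941, Mul(-1, 8188)) = Add(48941, -8188) = 40753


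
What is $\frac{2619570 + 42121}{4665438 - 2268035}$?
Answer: $\frac{2661691}{2397403} \approx 1.1102$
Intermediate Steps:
$\frac{2619570 + 42121}{4665438 - 2268035} = \frac{2661691}{2397403}$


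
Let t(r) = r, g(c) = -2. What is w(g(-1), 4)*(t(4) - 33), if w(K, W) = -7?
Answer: 203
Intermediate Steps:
w(g(-1), 4)*(t(4) - 33) = -7*(4 - 33) = -7*(-29) = 203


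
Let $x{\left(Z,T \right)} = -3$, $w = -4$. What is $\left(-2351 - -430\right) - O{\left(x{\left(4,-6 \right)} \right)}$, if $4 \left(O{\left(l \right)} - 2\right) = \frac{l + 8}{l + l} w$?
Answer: $- \frac{11543}{6} \approx -1923.8$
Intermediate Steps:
$O{\left(l \right)} = 2 - \frac{8 + l}{2 l}$ ($O{\left(l \right)} = 2 + \frac{\frac{l + 8}{l + l} \left(-4\right)}{4} = 2 + \frac{\frac{8 + l}{2 l} \left(-4\right)}{4} = 2 + \frac{\left(-2\right) \frac{1}{l} \left(8 + l\right)}{4} = 2 - \frac{8 + l}{2 l}$)
$\left(-2351 - -430\right) - O{\left(x{\left(4,-6 \right)} \right)} = \left(-2351 - -430\right) - \left(\frac{3}{2} - \frac{4}{-3}\right) = \left(-2351 + 430\right) - \left(\frac{3}{2} - - \frac{4}{3}\right) = -1921 - \left(\frac{3}{2} + \frac{4}{3}\right) = -1921 - \frac{17}{6} = - \frac{11543}{6}$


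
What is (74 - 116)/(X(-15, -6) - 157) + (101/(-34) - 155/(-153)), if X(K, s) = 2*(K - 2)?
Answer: -101557/58446 ≈ -1.7376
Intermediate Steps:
X(K, s) = -4 + 2*K (X(K, s) = 2*(-2 + K) = -4 + 2*K)
(74 - 116)/(X(-15, -6) - 157) + (101/(-34) - 155/(-153)) = (74 - 116)/((-4 + 2*(-15)) - 157) + (101/(-34) - 155/(-153)) = -42/((-4 - 30) - 157) + (101*(-1/34) - 155*(-1/153)) = -42/(-34 - 157) + (-101/34 + 155/153) = -42/(-191) - 599/306 = -42*(-1/191) - 599/306 = 42/191 - 599/306 = -101557/58446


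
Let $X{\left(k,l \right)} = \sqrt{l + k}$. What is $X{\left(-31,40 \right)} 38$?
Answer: $114$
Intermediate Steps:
$X{\left(k,l \right)} = \sqrt{k + l}$
$X{\left(-31,40 \right)} 38 = \sqrt{-31 + 40} \cdot 38 = \sqrt{9} \cdot 38 = 3 \cdot 38 = 114$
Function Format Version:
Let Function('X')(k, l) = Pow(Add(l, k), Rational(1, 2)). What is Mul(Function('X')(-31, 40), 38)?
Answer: 114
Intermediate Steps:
Function('X')(k, l) = Pow(Add(k, l), Rational(1, 2))
Mul(Function('X')(-31, 40), 38) = Mul(Pow(Add(-31, 40), Rational(1, 2)), 38) = Mul(Pow(9, Rational(1, 2)), 38) = Mul(3, 38) = 114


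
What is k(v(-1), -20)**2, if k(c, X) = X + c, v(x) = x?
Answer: 441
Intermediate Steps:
k(v(-1), -20)**2 = (-20 - 1)**2 = (-21)**2 = 441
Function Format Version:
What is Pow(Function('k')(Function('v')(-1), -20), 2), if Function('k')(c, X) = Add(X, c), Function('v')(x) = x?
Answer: 441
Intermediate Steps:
Pow(Function('k')(Function('v')(-1), -20), 2) = Pow(Add(-20, -1), 2) = Pow(-21, 2) = 441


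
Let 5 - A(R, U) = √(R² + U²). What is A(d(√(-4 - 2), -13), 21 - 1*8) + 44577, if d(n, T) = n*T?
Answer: 44582 - 13*I*√5 ≈ 44582.0 - 29.069*I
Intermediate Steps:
d(n, T) = T*n
A(R, U) = 5 - √(R² + U²)
A(d(√(-4 - 2), -13), 21 - 1*8) + 44577 = (5 - √((-13*√(-4 - 2))² + (21 - 1*8)²)) + 44577 = (5 - √((-13*I*√6)² + (21 - 8)²)) + 44577 = (5 - √((-13*I*√6)² + 13²)) + 44577 = (5 - √((-13*I*√6)² + 169)) + 44577 = (5 - √(-1014 + 169)) + 44577 = (5 - √(-845)) + 44577 = (5 - 13*I*√5) + 44577 = 44582 - 13*I*√5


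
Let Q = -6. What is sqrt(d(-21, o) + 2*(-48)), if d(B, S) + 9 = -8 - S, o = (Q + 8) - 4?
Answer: I*sqrt(111) ≈ 10.536*I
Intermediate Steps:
o = -2 (o = (-6 + 8) - 4 = 2 - 4 = -2)
d(B, S) = -17 - S (d(B, S) = -9 + (-8 - S) = -17 - S)
sqrt(d(-21, o) + 2*(-48)) = sqrt((-17 - 1*(-2)) + 2*(-48)) = sqrt((-17 + 2) - 96) = sqrt(-15 - 96) = sqrt(-111) = I*sqrt(111)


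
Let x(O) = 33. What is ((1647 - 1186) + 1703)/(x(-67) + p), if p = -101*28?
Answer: -2164/2795 ≈ -0.77424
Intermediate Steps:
p = -2828
((1647 - 1186) + 1703)/(x(-67) + p) = ((1647 - 1186) + 1703)/(33 - 2828) = (461 + 1703)/(-2795) = 2164*(-1/2795) = -2164/2795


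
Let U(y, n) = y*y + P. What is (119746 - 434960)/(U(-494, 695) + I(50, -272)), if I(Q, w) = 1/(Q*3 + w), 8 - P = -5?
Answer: -38456108/29773977 ≈ -1.2916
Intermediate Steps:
P = 13 (P = 8 - 1*(-5) = 8 + 5 = 13)
I(Q, w) = 1/(w + 3*Q) (I(Q, w) = 1/(3*Q + w) = 1/(w + 3*Q))
U(y, n) = 13 + y**2 (U(y, n) = y*y + 13 = y**2 + 13 = 13 + y**2)
(119746 - 434960)/(U(-494, 695) + I(50, -272)) = (119746 - 434960)/((13 + (-494)**2) + 1/(-272 + 3*50)) = -315214/((13 + 244036) + 1/(-272 + 150)) = -315214/(244049 + 1/(-122)) = -315214/(244049 - 1/122) = -315214/29773977/122 = -315214*122/29773977 = -38456108/29773977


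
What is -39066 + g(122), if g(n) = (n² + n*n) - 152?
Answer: -9450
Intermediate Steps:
g(n) = -152 + 2*n² (g(n) = (n² + n²) - 152 = 2*n² - 152 = -152 + 2*n²)
-39066 + g(122) = -39066 + (-152 + 2*122²) = -39066 + (-152 + 2*14884) = -39066 + (-152 + 29768) = -39066 + 29616 = -9450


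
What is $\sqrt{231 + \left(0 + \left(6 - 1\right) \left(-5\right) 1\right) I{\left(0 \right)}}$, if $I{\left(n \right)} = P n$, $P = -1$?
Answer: $\sqrt{231} \approx 15.199$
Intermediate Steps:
$I{\left(n \right)} = - n$
$\sqrt{231 + \left(0 + \left(6 - 1\right) \left(-5\right) 1\right) I{\left(0 \right)}} = \sqrt{231 + \left(0 + \left(6 - 1\right) \left(-5\right) 1\right) \left(\left(-1\right) 0\right)} = \sqrt{231 + \left(0 + 5 \left(-5\right) 1\right) 0} = \sqrt{231 + \left(0 - 25\right) 0} = \sqrt{231 - 0} = \sqrt{231 + 0} = \sqrt{231}$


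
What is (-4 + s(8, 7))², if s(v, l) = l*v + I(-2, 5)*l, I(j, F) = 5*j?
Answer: 324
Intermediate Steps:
s(v, l) = -10*l + l*v (s(v, l) = l*v + (5*(-2))*l = l*v - 10*l = -10*l + l*v)
(-4 + s(8, 7))² = (-4 + 7*(-10 + 8))² = (-4 + 7*(-2))² = (-4 - 14)² = (-18)² = 324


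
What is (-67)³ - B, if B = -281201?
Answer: -19562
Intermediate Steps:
(-67)³ - B = (-67)³ - 1*(-281201) = -300763 + 281201 = -19562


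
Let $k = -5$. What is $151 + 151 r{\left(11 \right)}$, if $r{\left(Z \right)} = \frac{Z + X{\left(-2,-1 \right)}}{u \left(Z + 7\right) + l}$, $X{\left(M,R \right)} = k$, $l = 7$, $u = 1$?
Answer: $\frac{4681}{25} \approx 187.24$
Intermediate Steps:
$X{\left(M,R \right)} = -5$
$r{\left(Z \right)} = \frac{-5 + Z}{14 + Z}$ ($r{\left(Z \right)} = \frac{Z - 5}{1 \left(Z + 7\right) + 7} = \frac{-5 + Z}{1 \left(7 + Z\right) + 7} = \frac{-5 + Z}{\left(7 + Z\right) + 7} = \frac{-5 + Z}{14 + Z}$)
$151 + 151 r{\left(11 \right)} = 151 + 151 \frac{-5 + 11}{14 + 11} = 151 + 151 \cdot \frac{1}{25} \cdot 6 = 151 + 151 \cdot \frac{6}{25} = 151 + \frac{906}{25} = \frac{4681}{25}$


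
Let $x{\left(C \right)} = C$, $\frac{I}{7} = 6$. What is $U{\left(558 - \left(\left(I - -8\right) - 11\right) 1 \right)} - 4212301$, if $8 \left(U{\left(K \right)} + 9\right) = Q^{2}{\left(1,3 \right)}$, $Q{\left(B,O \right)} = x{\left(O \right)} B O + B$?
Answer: $- \frac{8424595}{2} \approx -4.2123 \cdot 10^{6}$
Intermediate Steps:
$I = 42$ ($I = 7 \cdot 6 = 42$)
$Q{\left(B,O \right)} = B + B O^{2}$ ($Q{\left(B,O \right)} = O B O + B = B O O + B = B O^{2} + B = B + B O^{2}$)
$U{\left(K \right)} = \frac{7}{2}$ ($U{\left(K \right)} = -9 + \frac{\left(1 \left(1 + 3^{2}\right)\right)^{2}}{8} = -9 + \frac{\left(1 \left(1 + 9\right)\right)^{2}}{8} = -9 + \frac{\left(1 \cdot 10\right)^{2}}{8} = -9 + \frac{10^{2}}{8} = -9 + \frac{1}{8} \cdot 100 = -9 + \frac{25}{2} = \frac{7}{2}$)
$U{\left(558 - \left(\left(I - -8\right) - 11\right) 1 \right)} - 4212301 = \frac{7}{2} - 4212301 = - \frac{8424595}{2}$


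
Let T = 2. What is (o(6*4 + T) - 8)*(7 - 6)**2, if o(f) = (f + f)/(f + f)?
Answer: -7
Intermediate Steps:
o(f) = 1 (o(f) = (2*f)/((2*f)) = (2*f)*(1/(2*f)) = 1)
(o(6*4 + T) - 8)*(7 - 6)**2 = (1 - 8)*(7 - 6)**2 = -7*1**2 = -7*1 = -7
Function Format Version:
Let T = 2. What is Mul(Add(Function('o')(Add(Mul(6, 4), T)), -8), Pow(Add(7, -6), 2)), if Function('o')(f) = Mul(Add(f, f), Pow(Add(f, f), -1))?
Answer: -7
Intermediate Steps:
Function('o')(f) = 1 (Function('o')(f) = Mul(Mul(2, f), Pow(Mul(2, f), -1)) = Mul(Mul(2, f), Mul(Rational(1, 2), Pow(f, -1))) = 1)
Mul(Add(Function('o')(Add(Mul(6, 4), T)), -8), Pow(Add(7, -6), 2)) = Mul(Add(1, -8), Pow(Add(7, -6), 2)) = Mul(-7, Pow(1, 2)) = Mul(-7, 1) = -7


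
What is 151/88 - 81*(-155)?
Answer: 1104991/88 ≈ 12557.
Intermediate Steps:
151/88 - 81*(-155) = 151*(1/88) + 12555 = 151/88 + 12555 = 1104991/88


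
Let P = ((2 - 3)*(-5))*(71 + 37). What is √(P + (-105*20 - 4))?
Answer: 2*I*√391 ≈ 39.547*I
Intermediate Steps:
P = 540 (P = -1*(-5)*108 = 5*108 = 540)
√(P + (-105*20 - 4)) = √(540 + (-105*20 - 4)) = √(540 + (-2100 - 4)) = √(540 - 2104) = √(-1564) = 2*I*√391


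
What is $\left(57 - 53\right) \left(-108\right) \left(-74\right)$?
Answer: $31968$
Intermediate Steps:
$\left(57 - 53\right) \left(-108\right) \left(-74\right) = 4 \left(-108\right) \left(-74\right) = \left(-432\right) \left(-74\right) = 31968$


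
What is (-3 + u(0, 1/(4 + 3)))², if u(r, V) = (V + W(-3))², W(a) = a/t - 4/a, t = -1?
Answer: 56445169/194481 ≈ 290.23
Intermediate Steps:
W(a) = -a - 4/a (W(a) = a/(-1) - 4/a = a*(-1) - 4/a = -a - 4/a)
u(r, V) = (13/3 + V)² (u(r, V) = (V + (-1*(-3) - 4/(-3)))² = (V + (3 - 4*(-⅓)))² = (V + (3 + 4/3))² = (V + 13/3)² = (13/3 + V)²)
(-3 + u(0, 1/(4 + 3)))² = (-3 + (13 + 3/(4 + 3))²/9)² = (-3 + (13 + 3/7)²/9)² = (-3 + (94/7)²/9)² = (-3 + (⅑)*(8836/49))² = (-3 + 8836/441)² = (7513/441)² = 56445169/194481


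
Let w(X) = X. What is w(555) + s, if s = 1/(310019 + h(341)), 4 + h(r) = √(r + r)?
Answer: 53340661556380/96109299543 - √682/96109299543 ≈ 555.00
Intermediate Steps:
h(r) = -4 + √2*√r (h(r) = -4 + √(r + r) = -4 + √(2*r) = -4 + √2*√r)
s = 1/(310015 + √682) (s = 1/(310019 + (-4 + √2*√341)) = 1/(310019 + (-4 + √682)) = 1/(310015 + √682) ≈ 3.2254e-6)
w(555) + s = 555 + (310015/96109299543 - √682/96109299543) = 53340661556380/96109299543 - √682/96109299543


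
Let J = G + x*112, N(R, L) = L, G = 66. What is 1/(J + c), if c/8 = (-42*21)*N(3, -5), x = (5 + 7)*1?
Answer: 1/36690 ≈ 2.7255e-5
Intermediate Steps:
x = 12 (x = 12*1 = 12)
J = 1410 (J = 66 + 12*112 = 66 + 1344 = 1410)
c = 35280 (c = 8*(-42*21*(-5)) = 8*(-882*(-5)) = 8*4410 = 35280)
1/(J + c) = 1/(1410 + 35280) = 1/36690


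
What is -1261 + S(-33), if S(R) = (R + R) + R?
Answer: -1360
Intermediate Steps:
S(R) = 3*R (S(R) = 2*R + R = 3*R)
-1261 + S(-33) = -1261 + 3*(-33) = -1261 - 99 = -1360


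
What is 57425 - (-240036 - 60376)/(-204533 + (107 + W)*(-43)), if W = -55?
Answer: 11873409413/206769 ≈ 57424.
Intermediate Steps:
57425 - (-240036 - 60376)/(-204533 + (107 + W)*(-43)) = 57425 - (-240036 - 60376)/(-204533 + (107 - 55)*(-43)) = 57425 - (-300412)/(-204533 + 52*(-43)) = 57425 - (-300412)/(-204533 - 2236) = 57425 - (-300412)/(-206769) = 57425 - (-300412)*(-1)/206769 = 57425 - 1*300412/206769 = 57425 - 300412/206769 = 11873409413/206769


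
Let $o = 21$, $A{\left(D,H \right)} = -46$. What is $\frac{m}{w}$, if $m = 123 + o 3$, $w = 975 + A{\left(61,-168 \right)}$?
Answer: $\frac{186}{929} \approx 0.20022$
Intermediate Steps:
$w = 929$ ($w = 975 - 46 = 929$)
$m = 186$ ($m = 123 + 21 \cdot 3 = 123 + 63 = 186$)
$\frac{m}{w} = \frac{186}{929}$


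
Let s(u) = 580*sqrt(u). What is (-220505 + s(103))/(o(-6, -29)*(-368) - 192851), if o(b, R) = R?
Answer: 220505/182179 - 580*sqrt(103)/182179 ≈ 1.1781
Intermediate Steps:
(-220505 + s(103))/(o(-6, -29)*(-368) - 192851) = (-220505 + 580*sqrt(103))/(-29*(-368) - 192851) = (-220505 + 580*sqrt(103))/(10672 - 192851) = (-220505 + 580*sqrt(103))/(-182179) = (-220505 + 580*sqrt(103))*(-1/182179) = 220505/182179 - 580*sqrt(103)/182179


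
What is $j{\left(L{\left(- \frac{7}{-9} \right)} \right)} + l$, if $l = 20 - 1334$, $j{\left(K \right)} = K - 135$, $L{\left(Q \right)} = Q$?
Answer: $- \frac{13034}{9} \approx -1448.2$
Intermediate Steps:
$j{\left(K \right)} = -135 + K$
$l = -1314$ ($l = 20 - 1334 = -1314$)
$j{\left(L{\left(- \frac{7}{-9} \right)} \right)} + l = \left(-135 - \frac{7}{-9}\right) - 1314 = \left(-135 - - \frac{7}{9}\right) - 1314 = \left(-135 + \frac{7}{9}\right) - 1314 = - \frac{1208}{9} - 1314 = - \frac{13034}{9}$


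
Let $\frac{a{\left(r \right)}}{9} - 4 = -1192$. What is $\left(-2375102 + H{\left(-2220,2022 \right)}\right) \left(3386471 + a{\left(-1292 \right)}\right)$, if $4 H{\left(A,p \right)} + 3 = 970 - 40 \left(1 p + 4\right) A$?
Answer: $\frac{575264335515661}{4} \approx 1.4382 \cdot 10^{14}$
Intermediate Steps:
$a{\left(r \right)} = -10692$ ($a{\left(r \right)} = 36 + 9 \left(-1192\right) = 36 - 10728 = -10692$)
$H{\left(A,p \right)} = \frac{967}{4} - 10 A \left(4 + p\right)$ ($H{\left(A,p \right)} = - \frac{3}{4} + \frac{970 - 40 \left(1 p + 4\right) A}{4} = - \frac{3}{4} + \frac{970 - 40 \left(p + 4\right) A}{4} = - \frac{3}{4} + \frac{970 - 40 \left(4 + p\right) A}{4} = - \frac{3}{4} + \frac{970 - 40 A \left(4 + p\right)}{4} = - \frac{3}{4} - \left(- \frac{485}{2} + 10 A \left(4 + p\right)\right) = \frac{967}{4} - 10 A \left(4 + p\right)$)
$\left(-2375102 + H{\left(-2220,2022 \right)}\right) \left(3386471 + a{\left(-1292 \right)}\right) = \left(-2375102 - \left(- \frac{356167}{4} - 44888400\right)\right) \left(3386471 - 10692\right) = \left(-2375102 + \left(\frac{967}{4} + 88800 + 44888400\right)\right) 3375779 = \left(-2375102 + \frac{179909767}{4}\right) 3375779 = \frac{170409359}{4} \cdot 3375779 = \frac{575264335515661}{4}$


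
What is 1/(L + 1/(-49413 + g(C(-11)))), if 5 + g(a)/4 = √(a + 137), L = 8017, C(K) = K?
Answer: 2448812158201/19632127022759372 + 3*√14/39264254045518744 ≈ 0.00012473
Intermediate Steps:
g(a) = -20 + 4*√(137 + a) (g(a) = -20 + 4*√(a + 137) = -20 + 4*√(137 + a))
1/(L + 1/(-49413 + g(C(-11)))) = 1/(8017 + 1/(-49413 + (-20 + 4*√(137 - 11)))) = 1/(8017 + 1/(-49413 + (-20 + 4*√126))) = 1/(8017 + 1/(-49413 + (-20 + 4*(3*√14)))) = 1/(8017 + 1/(-49413 + (-20 + 12*√14))) = 1/(8017 + 1/(-49433 + 12*√14))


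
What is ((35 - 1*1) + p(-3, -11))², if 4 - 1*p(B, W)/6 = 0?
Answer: 3364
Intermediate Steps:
p(B, W) = 24 (p(B, W) = 24 - 6*0 = 24 + 0 = 24)
((35 - 1*1) + p(-3, -11))² = ((35 - 1*1) + 24)² = ((35 - 1) + 24)² = (34 + 24)² = 58² = 3364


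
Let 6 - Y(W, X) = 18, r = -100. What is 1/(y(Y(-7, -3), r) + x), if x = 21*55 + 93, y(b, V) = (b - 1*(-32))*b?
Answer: 1/1008 ≈ 0.00099206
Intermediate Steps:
Y(W, X) = -12 (Y(W, X) = 6 - 1*18 = 6 - 18 = -12)
y(b, V) = b*(32 + b) (y(b, V) = (b + 32)*b = (32 + b)*b = b*(32 + b))
x = 1248 (x = 1155 + 93 = 1248)
1/(y(Y(-7, -3), r) + x) = 1/(-12*(32 - 12) + 1248) = 1/(-12*20 + 1248) = 1/(-240 + 1248) = 1/1008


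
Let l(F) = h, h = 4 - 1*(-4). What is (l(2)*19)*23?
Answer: 3496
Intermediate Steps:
h = 8 (h = 4 + 4 = 8)
l(F) = 8
(l(2)*19)*23 = (8*19)*23 = 152*23 = 3496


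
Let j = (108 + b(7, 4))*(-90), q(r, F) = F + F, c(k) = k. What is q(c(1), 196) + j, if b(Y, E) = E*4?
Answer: -10768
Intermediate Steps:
q(r, F) = 2*F
b(Y, E) = 4*E
j = -11160 (j = (108 + 4*4)*(-90) = (108 + 16)*(-90) = 124*(-90) = -11160)
q(c(1), 196) + j = 2*196 - 11160 = 392 - 11160 = -10768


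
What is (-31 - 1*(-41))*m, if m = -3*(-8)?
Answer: 240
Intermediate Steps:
m = 24
(-31 - 1*(-41))*m = (-31 - 1*(-41))*24 = (-31 + 41)*24 = 10*24 = 240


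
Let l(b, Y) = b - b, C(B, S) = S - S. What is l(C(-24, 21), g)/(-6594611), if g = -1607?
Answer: 0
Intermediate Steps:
C(B, S) = 0
l(b, Y) = 0
l(C(-24, 21), g)/(-6594611) = 0/(-6594611) = 0*(-1/6594611) = 0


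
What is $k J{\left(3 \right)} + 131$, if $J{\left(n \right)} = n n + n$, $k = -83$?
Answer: $-865$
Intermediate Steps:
$J{\left(n \right)} = n + n^{2}$ ($J{\left(n \right)} = n^{2} + n = n + n^{2}$)
$k J{\left(3 \right)} + 131 = - 83 \cdot 3 \left(1 + 3\right) + 131 = - 83 \cdot 3 \cdot 4 + 131 = \left(-83\right) 12 + 131 = -996 + 131 = -865$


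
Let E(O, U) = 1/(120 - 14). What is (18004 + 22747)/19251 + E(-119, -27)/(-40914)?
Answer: 19636926737/9276594876 ≈ 2.1168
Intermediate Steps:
E(O, U) = 1/106
(18004 + 22747)/19251 + E(-119, -27)/(-40914) = (18004 + 22747)/19251 + (1/106)/(-40914) = 40751*(1/19251) + (1/106)*(-1/40914) = 40751/19251 - 1/4336884 = 19636926737/9276594876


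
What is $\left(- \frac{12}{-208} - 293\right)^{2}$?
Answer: $\frac{232044289}{2704} \approx 85815.0$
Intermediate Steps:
$\left(- \frac{12}{-208} - 293\right)^{2} = \left(\left(-12\right) \left(- \frac{1}{208}\right) - 293\right)^{2} = \left(\frac{3}{52} - 293\right)^{2} = \left(- \frac{15233}{52}\right)^{2} = \frac{232044289}{2704}$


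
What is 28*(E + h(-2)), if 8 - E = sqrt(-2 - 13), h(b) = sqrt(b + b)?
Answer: 224 + 56*I - 28*I*sqrt(15) ≈ 224.0 - 52.444*I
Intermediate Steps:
h(b) = sqrt(2)*sqrt(b) (h(b) = sqrt(2*b) = sqrt(2)*sqrt(b))
E = 8 - I*sqrt(15) (E = 8 - sqrt(-2 - 13) = 8 - sqrt(-15) = 8 - I*sqrt(15) ≈ 8.0 - 3.873*I)
28*(E + h(-2)) = 28*((8 - I*sqrt(15)) + sqrt(2)*sqrt(-2)) = 28*((8 - I*sqrt(15)) + sqrt(2)*(I*sqrt(2))) = 28*((8 - I*sqrt(15)) + 2*I) = 28*(8 + 2*I - I*sqrt(15)) = 224 + 56*I - 28*I*sqrt(15)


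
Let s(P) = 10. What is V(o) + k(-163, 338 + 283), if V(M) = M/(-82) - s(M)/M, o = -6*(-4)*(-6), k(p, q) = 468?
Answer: 1386925/2952 ≈ 469.83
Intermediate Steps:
o = -144 (o = 24*(-6) = -144)
V(M) = -10/M - M/82 (V(M) = M/(-82) - 10/M = M*(-1/82) - 10/M = -M/82 - 10/M = -10/M - M/82)
V(o) + k(-163, 338 + 283) = (-10/(-144) - 1/82*(-144)) + 468 = (-10*(-1/144) + 72/41) + 468 = (5/72 + 72/41) + 468 = 5389/2952 + 468 = 1386925/2952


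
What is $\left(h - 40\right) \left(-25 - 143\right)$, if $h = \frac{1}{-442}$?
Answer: $\frac{1485204}{221} \approx 6720.4$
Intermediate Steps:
$h = - \frac{1}{442} \approx -0.0022624$
$\left(h - 40\right) \left(-25 - 143\right) = \left(- \frac{1}{442} - 40\right) \left(-25 - 143\right) = - \frac{17681 \left(-25 - 143\right)}{442} = \left(- \frac{17681}{442}\right) \left(-168\right) = \frac{1485204}{221}$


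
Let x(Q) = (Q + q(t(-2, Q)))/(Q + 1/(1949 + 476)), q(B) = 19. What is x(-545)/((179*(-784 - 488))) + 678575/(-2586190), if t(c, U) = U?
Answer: -10209933999162245/38911546463132064 ≈ -0.26239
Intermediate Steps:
x(Q) = (19 + Q)/(1/2425 + Q) (x(Q) = (Q + 19)/(Q + 1/(1949 + 476)) = (19 + Q)/(Q + 1/2425) = (19 + Q)/(1/2425 + Q))
x(-545)/((179*(-784 - 488))) + 678575/(-2586190) = (2425*(19 - 545)/(1 + 2425*(-545)))/((179*(-784 - 488))) + 678575/(-2586190) = (2425*(-526)/(1 - 1321625))/((179*(-1272))) + 678575*(-1/2586190) = (2425*(-526)/(-1321624))/(-227688) - 135715/517238 = (2425*(-1/1321624)*(-526))*(-1/227688) - 135715/517238 = (637775/660812)*(-1/227688) - 135715/517238 = -637775/150458962656 - 135715/517238 = -10209933999162245/38911546463132064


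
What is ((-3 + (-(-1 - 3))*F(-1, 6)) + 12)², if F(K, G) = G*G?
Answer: 23409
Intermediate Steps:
F(K, G) = G²
((-3 + (-(-1 - 3))*F(-1, 6)) + 12)² = ((-3 - (-1 - 3)*6²) + 12)² = ((-3 - 1*(-4)*36) + 12)² = ((-3 + 4*36) + 12)² = ((-3 + 144) + 12)² = (141 + 12)² = 153² = 23409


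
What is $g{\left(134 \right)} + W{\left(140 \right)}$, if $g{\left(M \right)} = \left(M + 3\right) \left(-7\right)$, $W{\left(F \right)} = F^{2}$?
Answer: $18641$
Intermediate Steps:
$g{\left(M \right)} = -21 - 7 M$ ($g{\left(M \right)} = \left(3 + M\right) \left(-7\right) = -21 - 7 M$)
$g{\left(134 \right)} + W{\left(140 \right)} = \left(-21 - 938\right) + 140^{2} = \left(-21 - 938\right) + 19600 = -959 + 19600 = 18641$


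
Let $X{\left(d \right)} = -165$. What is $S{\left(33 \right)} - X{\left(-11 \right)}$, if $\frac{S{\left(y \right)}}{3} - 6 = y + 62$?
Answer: $468$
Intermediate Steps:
$S{\left(y \right)} = 204 + 3 y$ ($S{\left(y \right)} = 18 + 3 \left(y + 62\right) = 18 + 3 \left(62 + y\right) = 18 + \left(186 + 3 y\right) = 204 + 3 y$)
$S{\left(33 \right)} - X{\left(-11 \right)} = \left(204 + 3 \cdot 33\right) - -165 = \left(204 + 99\right) + 165 = 303 + 165 = 468$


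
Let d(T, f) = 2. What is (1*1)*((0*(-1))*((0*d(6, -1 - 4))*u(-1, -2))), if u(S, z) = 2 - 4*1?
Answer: 0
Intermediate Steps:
u(S, z) = -2 (u(S, z) = 2 - 4 = -2)
(1*1)*((0*(-1))*((0*d(6, -1 - 4))*u(-1, -2))) = (1*1)*((0*(-1))*((0*2)*(-2))) = 1*(0*(0*(-2))) = 1*(0*0) = 1*0 = 0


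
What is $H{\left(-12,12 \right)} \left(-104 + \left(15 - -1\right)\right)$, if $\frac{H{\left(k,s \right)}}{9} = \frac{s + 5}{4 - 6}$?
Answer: $6732$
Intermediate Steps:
$H{\left(k,s \right)} = - \frac{45}{2} - \frac{9 s}{2}$ ($H{\left(k,s \right)} = 9 \frac{s + 5}{4 - 6} = 9 \frac{5 + s}{4 - 6} = 9 \frac{5 + s}{-2} = 9 \left(5 + s\right) \left(- \frac{1}{2}\right) = 9 \left(- \frac{5}{2} - \frac{s}{2}\right) = - \frac{45}{2} - \frac{9 s}{2}$)
$H{\left(-12,12 \right)} \left(-104 + \left(15 - -1\right)\right) = \left(- \frac{45}{2} - 54\right) \left(-104 + \left(15 - -1\right)\right) = \left(- \frac{45}{2} - 54\right) \left(-104 + \left(15 + 1\right)\right) = - \frac{153 \left(-104 + 16\right)}{2} = \left(- \frac{153}{2}\right) \left(-88\right) = 6732$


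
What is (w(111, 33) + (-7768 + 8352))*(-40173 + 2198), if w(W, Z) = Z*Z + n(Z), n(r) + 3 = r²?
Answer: -104773025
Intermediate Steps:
n(r) = -3 + r²
w(W, Z) = -3 + 2*Z² (w(W, Z) = Z*Z + (-3 + Z²) = Z² + (-3 + Z²) = -3 + 2*Z²)
(w(111, 33) + (-7768 + 8352))*(-40173 + 2198) = ((-3 + 2*33²) + (-7768 + 8352))*(-40173 + 2198) = ((-3 + 2*1089) + 584)*(-37975) = ((-3 + 2178) + 584)*(-37975) = (2175 + 584)*(-37975) = 2759*(-37975) = -104773025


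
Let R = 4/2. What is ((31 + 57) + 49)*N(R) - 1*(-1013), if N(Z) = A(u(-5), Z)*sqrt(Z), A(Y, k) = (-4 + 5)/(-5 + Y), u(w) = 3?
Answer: 1013 - 137*sqrt(2)/2 ≈ 916.13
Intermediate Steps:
A(Y, k) = 1/(-5 + Y)
R = 2 (R = 4*(1/2) = 2)
N(Z) = -sqrt(Z)/2 (N(Z) = sqrt(Z)/(-5 + 3) = sqrt(Z)/(-2) = -sqrt(Z)/2)
((31 + 57) + 49)*N(R) - 1*(-1013) = ((31 + 57) + 49)*(-sqrt(2)/2) - 1*(-1013) = (88 + 49)*(-sqrt(2)/2) + 1013 = 137*(-sqrt(2)/2) + 1013 = -137*sqrt(2)/2 + 1013 = 1013 - 137*sqrt(2)/2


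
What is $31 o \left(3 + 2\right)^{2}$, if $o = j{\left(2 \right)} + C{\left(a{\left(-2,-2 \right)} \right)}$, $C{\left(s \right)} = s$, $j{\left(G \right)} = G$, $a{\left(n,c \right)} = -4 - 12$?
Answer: $-10850$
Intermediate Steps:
$a{\left(n,c \right)} = -16$ ($a{\left(n,c \right)} = -4 - 12 = -16$)
$o = -14$ ($o = 2 - 16 = -14$)
$31 o \left(3 + 2\right)^{2} = 31 \left(-14\right) \left(3 + 2\right)^{2} = - 434 \cdot 5^{2} = \left(-434\right) 25 = -10850$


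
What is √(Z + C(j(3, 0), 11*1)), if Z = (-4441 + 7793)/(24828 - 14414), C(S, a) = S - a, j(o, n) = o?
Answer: 2*I*√52043965/5207 ≈ 2.7709*I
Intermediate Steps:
Z = 1676/5207 (Z = 3352/10414 = 3352*(1/10414) = 1676/5207 ≈ 0.32187)
√(Z + C(j(3, 0), 11*1)) = √(1676/5207 + (3 - 11)) = √(1676/5207 - 8) = √(-39980/5207) = 2*I*√52043965/5207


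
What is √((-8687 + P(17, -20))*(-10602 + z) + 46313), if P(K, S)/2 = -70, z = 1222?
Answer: √82843573 ≈ 9101.8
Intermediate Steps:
P(K, S) = -140 (P(K, S) = 2*(-70) = -140)
√((-8687 + P(17, -20))*(-10602 + z) + 46313) = √((-8687 - 140)*(-10602 + 1222) + 46313) = √(-8827*(-9380) + 46313) = √(82797260 + 46313) = √82843573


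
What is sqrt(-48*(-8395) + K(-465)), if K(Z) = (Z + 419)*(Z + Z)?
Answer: 2*sqrt(111435) ≈ 667.64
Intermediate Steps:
K(Z) = 2*Z*(419 + Z) (K(Z) = (419 + Z)*(2*Z) = 2*Z*(419 + Z))
sqrt(-48*(-8395) + K(-465)) = sqrt(-48*(-8395) + 2*(-465)*(419 - 465)) = sqrt(402960 + 2*(-465)*(-46)) = sqrt(402960 + 42780) = sqrt(445740) = 2*sqrt(111435)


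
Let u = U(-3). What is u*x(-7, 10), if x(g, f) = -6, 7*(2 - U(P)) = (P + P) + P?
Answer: -138/7 ≈ -19.714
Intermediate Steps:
U(P) = 2 - 3*P/7 (U(P) = 2 - ((P + P) + P)/7 = 2 - (2*P + P)/7 = 2 - 3*P/7)
u = 23/7 (u = 2 - 3/7*(-3) = 2 + 9/7 = 23/7 ≈ 3.2857)
u*x(-7, 10) = (23/7)*(-6) = -138/7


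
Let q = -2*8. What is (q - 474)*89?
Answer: -43610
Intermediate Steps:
q = -16
(q - 474)*89 = (-16 - 474)*89 = -490*89 = -43610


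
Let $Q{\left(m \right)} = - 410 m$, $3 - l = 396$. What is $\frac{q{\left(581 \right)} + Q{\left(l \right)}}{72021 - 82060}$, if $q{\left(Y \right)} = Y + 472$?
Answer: $- \frac{162183}{10039} \approx -16.155$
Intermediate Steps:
$l = -393$ ($l = 3 - 396 = -393$)
$q{\left(Y \right)} = 472 + Y$
$\frac{q{\left(581 \right)} + Q{\left(l \right)}}{72021 - 82060} = \frac{\left(472 + 581\right) - -161130}{72021 - 82060} = \frac{1053 + 161130}{-10039} = 162183 \left(- \frac{1}{10039}\right) = - \frac{162183}{10039}$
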